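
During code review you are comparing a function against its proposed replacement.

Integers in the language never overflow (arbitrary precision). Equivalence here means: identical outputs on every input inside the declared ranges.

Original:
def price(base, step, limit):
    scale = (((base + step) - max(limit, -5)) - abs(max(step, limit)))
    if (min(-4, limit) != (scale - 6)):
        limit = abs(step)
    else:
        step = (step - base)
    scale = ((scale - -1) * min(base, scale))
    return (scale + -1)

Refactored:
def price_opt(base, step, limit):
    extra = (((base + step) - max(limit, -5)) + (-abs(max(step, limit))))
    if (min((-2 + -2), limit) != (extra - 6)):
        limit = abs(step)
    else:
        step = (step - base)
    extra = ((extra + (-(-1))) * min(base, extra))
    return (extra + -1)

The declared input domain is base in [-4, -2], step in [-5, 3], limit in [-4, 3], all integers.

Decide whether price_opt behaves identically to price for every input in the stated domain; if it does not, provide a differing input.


Comparing the listings, the differences include: local variable names differ, plus arithmetic usage differs, plus constant usage differs.
As a probe, take base=-2, step=-2, limit=-2: price runs scale = -4; (min(-4, limit) != (scale - 6)) -> true; limit = 2; scale = 12; return 11; price_opt runs extra = -4; (min((-2 + -2), limit) != (extra - 6)) -> true; limit = 2; extra = 12; return 11; both end at 11.
An exhaustive pass over the 216 declared inputs shows identical outputs.
verdict: equivalent


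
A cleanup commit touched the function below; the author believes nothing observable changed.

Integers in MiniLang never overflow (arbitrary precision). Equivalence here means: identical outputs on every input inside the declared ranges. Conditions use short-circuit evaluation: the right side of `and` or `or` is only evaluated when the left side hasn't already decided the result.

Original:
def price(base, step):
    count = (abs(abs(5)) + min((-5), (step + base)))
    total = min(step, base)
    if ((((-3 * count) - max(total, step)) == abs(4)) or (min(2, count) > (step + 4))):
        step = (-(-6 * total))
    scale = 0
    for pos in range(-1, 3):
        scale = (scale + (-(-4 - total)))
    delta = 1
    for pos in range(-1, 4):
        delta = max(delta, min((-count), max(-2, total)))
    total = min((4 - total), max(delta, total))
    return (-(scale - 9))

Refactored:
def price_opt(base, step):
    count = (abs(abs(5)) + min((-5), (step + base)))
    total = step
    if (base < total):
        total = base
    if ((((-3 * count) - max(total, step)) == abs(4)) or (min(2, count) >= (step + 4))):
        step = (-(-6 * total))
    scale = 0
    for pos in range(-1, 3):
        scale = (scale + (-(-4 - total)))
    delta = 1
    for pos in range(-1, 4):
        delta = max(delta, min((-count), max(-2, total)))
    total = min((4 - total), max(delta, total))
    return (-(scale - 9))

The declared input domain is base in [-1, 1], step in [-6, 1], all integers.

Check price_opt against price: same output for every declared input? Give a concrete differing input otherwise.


The edit looks behavioral (`(min(2, count) > (step + 4))` became `(min(2, count) >= (step + 4))`), but over these ranges it never changes the outcome.
Spot check at base=1, step=1 — price: count := 0 | total := 1 | ((((-3 * count) - max(total, step)) == abs(4)) or (min(2, count) > (step + 4))): false | scale := 0 | iter pos=-1: | scale := 5 | iter pos=0: | scale := 10 | iter pos=1: | scale := 15 | iter pos=2: | scale := 20 | delta := 1 | iter pos=-1: | delta := 1 | iter pos=0: | delta := 1 | iter pos=1: | delta := 1 | iter pos=2: | delta := 1 | iter pos=3: | delta := 1 | total := 1 | result -11. price_opt: count := 0 | total := 1 | (base < total): false | ((((-3 * count) - max(total, step)) == abs(4)) or (min(2, count) >= (step + 4))): false | scale := 0 | iter pos=-1: | scale := 5 | iter pos=0: | scale := 10 | iter pos=1: | scale := 15 | iter pos=2: | scale := 20 | delta := 1 | iter pos=-1: | delta := 1 | iter pos=0: | delta := 1 | iter pos=1: | delta := 1 | iter pos=2: | delta := 1 | iter pos=3: | delta := 1 | total := 1 | result -11. Both give -11.
An exhaustive pass over the 24 declared inputs shows identical outputs.
verdict: equivalent


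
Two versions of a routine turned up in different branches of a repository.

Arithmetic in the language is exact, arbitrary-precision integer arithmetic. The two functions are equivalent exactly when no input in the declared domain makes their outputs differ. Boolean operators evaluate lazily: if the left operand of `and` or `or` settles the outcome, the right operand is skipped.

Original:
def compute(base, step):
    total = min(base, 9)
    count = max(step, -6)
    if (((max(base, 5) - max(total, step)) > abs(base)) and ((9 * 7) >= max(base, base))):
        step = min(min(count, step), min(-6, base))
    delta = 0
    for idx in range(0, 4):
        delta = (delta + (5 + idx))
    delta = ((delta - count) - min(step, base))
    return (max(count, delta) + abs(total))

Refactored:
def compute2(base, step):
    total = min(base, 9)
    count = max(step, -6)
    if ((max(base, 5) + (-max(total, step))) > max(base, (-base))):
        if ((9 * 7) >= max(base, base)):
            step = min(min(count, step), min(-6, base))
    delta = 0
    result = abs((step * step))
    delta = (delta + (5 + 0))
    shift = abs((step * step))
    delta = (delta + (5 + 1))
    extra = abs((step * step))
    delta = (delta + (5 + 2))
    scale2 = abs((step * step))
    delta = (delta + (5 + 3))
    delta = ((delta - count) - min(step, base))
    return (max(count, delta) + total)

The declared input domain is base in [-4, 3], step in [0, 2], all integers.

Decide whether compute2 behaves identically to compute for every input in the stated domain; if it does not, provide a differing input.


These are not equivalent — on base=-4, step=0 the outputs split (36 vs 28).
compute: total becomes -4; next count becomes 0; next (((max(base, 5) - max(total, step)) > abs(base)) and ((9 * 7) >= max(base, base))) evaluates to true; next step becomes -6; next delta becomes 0; next at idx=0:; next delta becomes 5; next at idx=1:; next delta becomes 11; next at idx=2:; next delta becomes 18; next at idx=3:; next delta becomes 26; next delta becomes 32; next final value 36
compute2: total becomes -4; next count becomes 0; next ((max(base, 5) + (-max(total, step))) > max(base, (-base))) evaluates to true; next ((9 * 7) >= max(base, base)) evaluates to true; next step becomes -6; next delta becomes 0; next result becomes 36; next delta becomes 5; next shift becomes 36; next delta becomes 11; next extra becomes 36; next delta becomes 18; next scale2 becomes 36; next delta becomes 26; next delta becomes 32; next final value 28
verdict: not equivalent; witness: base=-4, step=0


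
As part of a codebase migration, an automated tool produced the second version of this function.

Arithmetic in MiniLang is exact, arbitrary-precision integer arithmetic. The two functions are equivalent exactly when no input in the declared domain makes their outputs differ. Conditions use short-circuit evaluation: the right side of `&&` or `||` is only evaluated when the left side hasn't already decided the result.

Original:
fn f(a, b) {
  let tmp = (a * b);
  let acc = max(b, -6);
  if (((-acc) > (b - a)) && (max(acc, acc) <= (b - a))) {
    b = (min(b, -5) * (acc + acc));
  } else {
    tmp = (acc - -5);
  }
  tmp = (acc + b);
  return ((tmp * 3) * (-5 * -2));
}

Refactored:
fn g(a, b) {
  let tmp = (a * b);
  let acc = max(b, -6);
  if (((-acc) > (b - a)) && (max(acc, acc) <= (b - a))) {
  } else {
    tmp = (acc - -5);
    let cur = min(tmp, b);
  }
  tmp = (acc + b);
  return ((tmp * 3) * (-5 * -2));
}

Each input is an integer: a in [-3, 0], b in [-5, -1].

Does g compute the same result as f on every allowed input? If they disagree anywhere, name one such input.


There is a counterexample at a=-3, b=-5: 1350 on one side, -300 on the other.
f: tmp := 15 | acc := -5 | (((-acc) > (b - a)) && (max(acc, acc) <= (b - a))): true | b := 50 | tmp := 45 | result 1350
g: tmp := 15 | acc := -5 | (((-acc) > (b - a)) && (max(acc, acc) <= (b - a))): true | tmp := -10 | result -300
verdict: not equivalent; witness: a=-3, b=-5


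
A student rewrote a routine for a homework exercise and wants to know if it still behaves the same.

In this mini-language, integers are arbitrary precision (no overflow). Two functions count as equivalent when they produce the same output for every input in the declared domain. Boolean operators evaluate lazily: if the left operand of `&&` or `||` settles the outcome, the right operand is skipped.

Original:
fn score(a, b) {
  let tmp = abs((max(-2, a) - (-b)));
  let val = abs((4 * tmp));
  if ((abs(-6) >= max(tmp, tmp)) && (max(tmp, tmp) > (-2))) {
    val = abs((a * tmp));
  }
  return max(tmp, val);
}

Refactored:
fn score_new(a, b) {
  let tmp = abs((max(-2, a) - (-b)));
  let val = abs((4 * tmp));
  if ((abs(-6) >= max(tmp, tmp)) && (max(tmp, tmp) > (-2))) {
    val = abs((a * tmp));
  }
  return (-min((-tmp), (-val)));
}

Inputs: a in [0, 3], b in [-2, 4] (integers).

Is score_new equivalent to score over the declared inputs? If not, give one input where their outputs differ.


Behavior is preserved: although min/max/abs usage differs, the outputs never diverge.
One worked example (a=3, b=3) — score: tmp=6, then val=24, then ((abs(-6) >= max(tmp, tmp)) && (max(tmp, tmp) > (-2))) is true, then val=18, then returns 18; score_new: tmp=6, then val=24, then ((abs(-6) >= max(tmp, tmp)) && (max(tmp, tmp) > (-2))) is true, then val=18, then returns 18; agreement on 18.
Sweeping the whole domain (28 inputs) finds no disagreement.
verdict: equivalent


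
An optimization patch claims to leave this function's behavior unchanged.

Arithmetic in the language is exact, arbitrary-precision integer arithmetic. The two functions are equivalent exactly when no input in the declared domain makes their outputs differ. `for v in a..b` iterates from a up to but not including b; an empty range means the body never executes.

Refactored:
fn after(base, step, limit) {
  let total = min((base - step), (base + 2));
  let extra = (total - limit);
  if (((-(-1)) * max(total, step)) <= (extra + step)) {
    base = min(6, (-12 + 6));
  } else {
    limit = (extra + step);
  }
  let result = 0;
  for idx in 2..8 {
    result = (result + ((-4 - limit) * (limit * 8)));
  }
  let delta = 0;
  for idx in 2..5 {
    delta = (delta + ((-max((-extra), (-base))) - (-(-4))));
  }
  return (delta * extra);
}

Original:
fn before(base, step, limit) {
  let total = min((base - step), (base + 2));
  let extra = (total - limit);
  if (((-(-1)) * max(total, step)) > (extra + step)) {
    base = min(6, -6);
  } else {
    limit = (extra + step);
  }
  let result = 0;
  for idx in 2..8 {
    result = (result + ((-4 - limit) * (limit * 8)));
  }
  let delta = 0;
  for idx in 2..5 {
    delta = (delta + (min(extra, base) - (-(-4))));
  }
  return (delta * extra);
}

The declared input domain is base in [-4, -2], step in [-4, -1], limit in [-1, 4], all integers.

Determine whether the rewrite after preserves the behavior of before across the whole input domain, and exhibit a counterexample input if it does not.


The rewrite breaks on base=-4, step=-4, limit=-1, where the results are 30 and 24.
before: total becomes -2; next extra becomes -1; next (((-(-1)) * max(total, step)) > (extra + step)) evaluates to true; next base becomes -6; next result becomes 0; next at idx=2:; next result becomes 24; next at idx=3:; next result becomes 48; next at idx=4:; next result becomes 72; next at idx=5:; next result becomes 96; next at idx=6:; next result becomes 120; next at idx=7:; next result becomes 144; next delta becomes 0; next at idx=2:; next delta becomes -10; next at idx=3:; next delta becomes -20; next at idx=4:; next delta becomes -30; next final value 30
after: total becomes -2; next extra becomes -1; next (((-(-1)) * max(total, step)) <= (extra + step)) evaluates to false; next limit becomes -5; next result becomes 0; next at idx=2:; next result becomes -40; next at idx=3:; next result becomes -80; next at idx=4:; next result becomes -120; next at idx=5:; next result becomes -160; next at idx=6:; next result becomes -200; next at idx=7:; next result becomes -240; next delta becomes 0; next at idx=2:; next delta becomes -8; next at idx=3:; next delta becomes -16; next at idx=4:; next delta becomes -24; next final value 24
verdict: not equivalent; witness: base=-4, step=-4, limit=-1


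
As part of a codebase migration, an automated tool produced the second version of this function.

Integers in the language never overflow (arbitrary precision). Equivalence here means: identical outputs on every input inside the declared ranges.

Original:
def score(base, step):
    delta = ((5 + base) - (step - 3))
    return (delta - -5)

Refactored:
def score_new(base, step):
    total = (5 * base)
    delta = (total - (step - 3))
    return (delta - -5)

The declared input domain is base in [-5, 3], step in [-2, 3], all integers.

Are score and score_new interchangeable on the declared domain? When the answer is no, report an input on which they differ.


Evaluate both at base=-5, step=-2.
score: delta := 5 | result 10
score_new: total := -25 | delta := -20 | result -15
10 != -15, so the rewrite changes behavior.
verdict: not equivalent; witness: base=-5, step=-2


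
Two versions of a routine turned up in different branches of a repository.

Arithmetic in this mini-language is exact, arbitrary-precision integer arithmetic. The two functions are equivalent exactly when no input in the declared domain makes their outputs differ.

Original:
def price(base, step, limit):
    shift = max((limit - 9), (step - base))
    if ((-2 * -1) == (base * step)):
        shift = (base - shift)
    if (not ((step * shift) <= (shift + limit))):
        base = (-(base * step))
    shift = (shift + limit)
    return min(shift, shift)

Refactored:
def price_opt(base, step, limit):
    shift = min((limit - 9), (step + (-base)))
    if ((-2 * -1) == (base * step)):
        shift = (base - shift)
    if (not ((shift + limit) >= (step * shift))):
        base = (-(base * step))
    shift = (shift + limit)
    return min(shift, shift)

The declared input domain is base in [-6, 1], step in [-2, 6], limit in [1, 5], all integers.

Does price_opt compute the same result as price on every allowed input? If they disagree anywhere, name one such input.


There is a counterexample at base=-6, step=-2, limit=1: 5 on one side, -7 on the other.
price: shift = 4; ((-2 * -1) == (base * step)) -> false; (not ((step * shift) <= (shift + limit))) -> false; shift = 5; return 5
price_opt: shift = -8; ((-2 * -1) == (base * step)) -> false; (not ((shift + limit) >= (step * shift))) -> true; base = -12; shift = -7; return -7
verdict: not equivalent; witness: base=-6, step=-2, limit=1


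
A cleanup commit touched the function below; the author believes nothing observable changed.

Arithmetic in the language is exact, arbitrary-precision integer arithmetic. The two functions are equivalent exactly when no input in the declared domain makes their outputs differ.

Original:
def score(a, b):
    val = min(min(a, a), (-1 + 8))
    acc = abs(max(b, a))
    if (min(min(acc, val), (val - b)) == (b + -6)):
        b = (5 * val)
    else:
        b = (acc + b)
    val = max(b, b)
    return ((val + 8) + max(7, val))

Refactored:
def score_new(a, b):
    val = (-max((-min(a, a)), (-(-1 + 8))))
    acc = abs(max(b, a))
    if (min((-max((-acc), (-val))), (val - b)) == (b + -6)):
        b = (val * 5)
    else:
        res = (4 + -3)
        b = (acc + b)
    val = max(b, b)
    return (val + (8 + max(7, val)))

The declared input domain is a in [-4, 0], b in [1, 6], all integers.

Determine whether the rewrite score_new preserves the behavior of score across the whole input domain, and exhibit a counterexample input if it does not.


Differences: min/max/abs usage differs; and arithmetic usage differs; and local variable names differ; and constant usage differs; and statement counts differ — yet all 30 inputs agree.
verdict: equivalent


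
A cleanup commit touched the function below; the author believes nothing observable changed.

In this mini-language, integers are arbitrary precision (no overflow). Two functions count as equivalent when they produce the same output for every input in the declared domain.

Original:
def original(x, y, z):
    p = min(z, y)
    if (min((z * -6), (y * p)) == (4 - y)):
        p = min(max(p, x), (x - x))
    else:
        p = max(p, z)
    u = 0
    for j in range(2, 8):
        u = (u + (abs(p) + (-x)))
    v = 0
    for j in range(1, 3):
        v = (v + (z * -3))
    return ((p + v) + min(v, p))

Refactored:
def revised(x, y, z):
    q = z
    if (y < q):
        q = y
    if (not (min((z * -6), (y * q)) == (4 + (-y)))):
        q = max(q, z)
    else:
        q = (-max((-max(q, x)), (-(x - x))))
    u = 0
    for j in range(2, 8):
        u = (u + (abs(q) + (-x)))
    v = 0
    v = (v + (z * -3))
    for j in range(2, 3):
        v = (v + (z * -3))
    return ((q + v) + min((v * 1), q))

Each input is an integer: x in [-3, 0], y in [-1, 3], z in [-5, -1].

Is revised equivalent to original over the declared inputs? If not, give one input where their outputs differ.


Changes here: comparison usage differs; also constant usage differs; also boolean connective usage differs; also local variable names differ; also branching structure differs; also min/max/abs usage differs; also arithmetic usage differs; also statement counts differ; also loop structure differs; the full 100-point sweep finds no disagreement.
verdict: equivalent


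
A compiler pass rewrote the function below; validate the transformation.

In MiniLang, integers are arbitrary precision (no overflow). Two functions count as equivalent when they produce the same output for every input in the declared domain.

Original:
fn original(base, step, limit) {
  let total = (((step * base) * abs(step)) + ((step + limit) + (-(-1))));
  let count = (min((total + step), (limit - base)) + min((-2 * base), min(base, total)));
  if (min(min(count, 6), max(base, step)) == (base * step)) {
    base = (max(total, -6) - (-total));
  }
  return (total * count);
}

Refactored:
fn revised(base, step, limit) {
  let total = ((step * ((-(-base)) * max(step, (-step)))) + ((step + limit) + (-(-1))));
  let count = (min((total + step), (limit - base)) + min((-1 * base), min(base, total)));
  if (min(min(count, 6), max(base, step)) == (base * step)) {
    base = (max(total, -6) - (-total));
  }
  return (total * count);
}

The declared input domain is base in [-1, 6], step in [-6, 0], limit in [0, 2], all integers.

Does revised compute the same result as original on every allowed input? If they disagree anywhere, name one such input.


Not equivalent: base=1, step=-1, limit=0 separates them (4 vs 3).
original: total := -1 | count := -4 | (min(min(count, 6), max(base, step)) == (base * step)): false | result 4
revised: total := -1 | count := -3 | (min(min(count, 6), max(base, step)) == (base * step)): false | result 3
verdict: not equivalent; witness: base=1, step=-1, limit=0


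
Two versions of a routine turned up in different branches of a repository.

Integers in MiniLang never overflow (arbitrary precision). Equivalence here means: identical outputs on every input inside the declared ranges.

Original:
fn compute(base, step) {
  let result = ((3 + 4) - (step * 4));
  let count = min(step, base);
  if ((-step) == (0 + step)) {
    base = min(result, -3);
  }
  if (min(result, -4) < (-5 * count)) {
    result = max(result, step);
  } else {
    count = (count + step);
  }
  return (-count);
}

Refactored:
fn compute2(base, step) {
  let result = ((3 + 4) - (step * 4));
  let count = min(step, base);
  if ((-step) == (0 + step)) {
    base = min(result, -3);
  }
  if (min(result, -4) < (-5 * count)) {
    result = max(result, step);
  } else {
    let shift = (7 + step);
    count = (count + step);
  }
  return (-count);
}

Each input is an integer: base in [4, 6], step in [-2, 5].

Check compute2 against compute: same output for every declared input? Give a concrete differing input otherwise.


Reading the diff, among the changes: statement counts differ; and local variable names differ; and constant usage differs; and arithmetic usage differs.
Spot check at base=4, step=2 — compute: result = -1; count = 2; ((-step) == (0 + step)) -> false; (min(result, -4) < (-5 * count)) -> false; count = 4; return -4. compute2: result = -1; count = 2; ((-step) == (0 + step)) -> false; (min(result, -4) < (-5 * count)) -> false; shift = 9; count = 4; return -4. Both give -4.
An exhaustive pass over the 24 declared inputs shows identical outputs.
verdict: equivalent


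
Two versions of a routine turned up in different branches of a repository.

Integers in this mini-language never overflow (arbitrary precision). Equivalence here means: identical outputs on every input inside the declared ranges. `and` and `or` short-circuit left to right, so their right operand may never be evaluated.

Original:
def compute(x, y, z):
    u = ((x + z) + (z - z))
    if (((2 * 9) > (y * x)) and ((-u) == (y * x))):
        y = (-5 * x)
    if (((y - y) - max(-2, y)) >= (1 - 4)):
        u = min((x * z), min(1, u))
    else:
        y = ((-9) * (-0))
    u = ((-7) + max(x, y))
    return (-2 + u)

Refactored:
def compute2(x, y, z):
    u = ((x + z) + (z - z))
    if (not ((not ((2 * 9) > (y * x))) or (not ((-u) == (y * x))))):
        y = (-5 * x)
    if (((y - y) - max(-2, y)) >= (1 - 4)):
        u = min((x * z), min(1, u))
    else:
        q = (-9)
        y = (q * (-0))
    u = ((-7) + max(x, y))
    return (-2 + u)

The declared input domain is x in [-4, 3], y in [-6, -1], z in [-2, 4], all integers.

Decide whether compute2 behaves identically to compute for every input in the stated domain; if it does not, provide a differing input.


Equivalent — the differences include boolean connective usage differs, and local variable names differ, and statement counts differ, yet no declared input distinguishes the two.
One worked example (x=1, y=-5, z=4) — compute: u = 5; (((2 * 9) > (y * x)) and ((-u) == (y * x))) -> true; y = -5; (((y - y) - max(-2, y)) >= (1 - 4)) -> true; u = 1; u = -6; return -8; compute2: u = 5; (not ((not ((2 * 9) > (y * x))) or (not ((-u) == (y * x))))) -> true; y = -5; (((y - y) - max(-2, y)) >= (1 - 4)) -> true; u = 1; u = -6; return -8; agreement on -8.
Every one of the 336 inputs gives matching results.
verdict: equivalent


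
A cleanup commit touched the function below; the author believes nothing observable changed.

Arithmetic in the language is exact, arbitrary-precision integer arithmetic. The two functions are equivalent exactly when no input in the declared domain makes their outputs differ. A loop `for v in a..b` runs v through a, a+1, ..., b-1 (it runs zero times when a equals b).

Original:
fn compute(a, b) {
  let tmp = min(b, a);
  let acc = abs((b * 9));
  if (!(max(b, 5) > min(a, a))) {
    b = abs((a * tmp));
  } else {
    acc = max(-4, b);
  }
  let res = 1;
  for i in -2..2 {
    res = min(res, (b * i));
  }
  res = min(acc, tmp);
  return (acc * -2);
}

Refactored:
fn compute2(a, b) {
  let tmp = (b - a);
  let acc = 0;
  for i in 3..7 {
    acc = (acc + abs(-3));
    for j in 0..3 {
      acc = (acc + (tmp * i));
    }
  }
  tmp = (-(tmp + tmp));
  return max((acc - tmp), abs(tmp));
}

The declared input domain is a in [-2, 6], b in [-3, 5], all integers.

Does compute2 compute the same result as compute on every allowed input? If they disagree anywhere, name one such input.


There is a counterexample at a=-2, b=-3: 6 on one side, 2 on the other.
compute: tmp = -3; acc = 27; (!(max(b, 5) > min(a, a))) -> false; acc = -3; res = 1; [i=-2]; res = 1; [i=-1]; res = 1; [i=0]; res = 0; [i=1]; res = -3; res = -3; return 6
compute2: tmp = -1; acc = 0; [i=3]; acc = 3; [j=0]; acc = 0; [j=1]; acc = -3; [j=2]; acc = -6; [i=4]; acc = -3; [j=0]; acc = -7; [j=1]; acc = -11; [j=2]; acc = -15; [i=5]; acc = -12; [j=0]; acc = -17; [j=1]; acc = -22; [j=2]; acc = -27; [i=6]; acc = -24; [j=0]; acc = -30; [j=1]; acc = -36; [j=2]; acc = -42; tmp = 2; return 2
verdict: not equivalent; witness: a=-2, b=-3


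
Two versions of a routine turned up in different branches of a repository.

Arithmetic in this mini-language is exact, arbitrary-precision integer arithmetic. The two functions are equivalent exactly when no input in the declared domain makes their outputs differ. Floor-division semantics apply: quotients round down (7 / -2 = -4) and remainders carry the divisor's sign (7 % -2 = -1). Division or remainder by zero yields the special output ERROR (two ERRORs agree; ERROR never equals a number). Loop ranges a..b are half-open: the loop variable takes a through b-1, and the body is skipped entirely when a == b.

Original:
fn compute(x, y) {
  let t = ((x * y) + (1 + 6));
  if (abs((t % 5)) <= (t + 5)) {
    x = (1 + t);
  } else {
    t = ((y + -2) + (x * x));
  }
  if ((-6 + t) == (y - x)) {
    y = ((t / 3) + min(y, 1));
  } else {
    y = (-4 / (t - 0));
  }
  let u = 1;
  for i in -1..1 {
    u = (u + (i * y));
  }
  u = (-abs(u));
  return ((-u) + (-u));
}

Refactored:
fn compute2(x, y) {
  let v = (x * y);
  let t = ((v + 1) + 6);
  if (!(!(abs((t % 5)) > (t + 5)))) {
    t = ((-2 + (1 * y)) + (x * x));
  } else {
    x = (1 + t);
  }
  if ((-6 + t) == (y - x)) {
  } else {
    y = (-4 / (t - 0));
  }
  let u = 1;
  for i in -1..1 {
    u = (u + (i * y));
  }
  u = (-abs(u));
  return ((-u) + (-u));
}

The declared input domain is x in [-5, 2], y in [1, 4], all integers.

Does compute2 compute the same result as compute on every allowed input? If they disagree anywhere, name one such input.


These are not equivalent — on x=-4, y=1 the outputs split (2 vs 0).
compute: t = 3; (abs((t % 5)) <= (t + 5)) -> true; x = 4; ((-6 + t) == (y - x)) -> true; y = 2; u = 1; [i=-1]; u = -1; [i=0]; u = -1; u = -1; return 2
compute2: v = -4; t = 3; (!(!(abs((t % 5)) > (t + 5)))) -> false; x = 4; ((-6 + t) == (y - x)) -> true; u = 1; [i=-1]; u = 0; [i=0]; u = 0; u = 0; return 0
verdict: not equivalent; witness: x=-4, y=1


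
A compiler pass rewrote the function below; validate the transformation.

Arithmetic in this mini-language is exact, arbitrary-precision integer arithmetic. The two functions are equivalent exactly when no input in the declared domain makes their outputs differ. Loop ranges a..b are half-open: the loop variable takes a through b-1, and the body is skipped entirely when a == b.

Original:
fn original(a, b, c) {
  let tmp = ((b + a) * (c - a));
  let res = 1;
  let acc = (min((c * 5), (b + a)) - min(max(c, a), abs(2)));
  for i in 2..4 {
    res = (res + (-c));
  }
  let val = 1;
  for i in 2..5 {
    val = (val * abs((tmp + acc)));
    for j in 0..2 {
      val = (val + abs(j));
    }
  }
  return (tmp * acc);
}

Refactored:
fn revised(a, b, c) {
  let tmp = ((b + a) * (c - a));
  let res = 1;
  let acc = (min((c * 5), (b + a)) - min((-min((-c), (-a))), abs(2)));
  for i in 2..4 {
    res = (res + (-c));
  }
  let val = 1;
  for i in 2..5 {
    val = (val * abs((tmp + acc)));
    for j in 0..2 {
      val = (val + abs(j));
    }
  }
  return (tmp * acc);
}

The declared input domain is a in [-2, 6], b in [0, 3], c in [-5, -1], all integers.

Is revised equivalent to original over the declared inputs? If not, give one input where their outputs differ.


Behavior is preserved: although min/max/abs usage differs, the outputs never diverge.
Spot check at a=6, b=1, c=-4 — original: tmp=-70, then res=1, then acc=-22, then (i=2), then res=5, then (i=3), then res=9, then val=1, then (i=2), then val=92, then (j=0), then val=92, then (j=1), then val=93, then (i=3), then val=8556, then (j=0), then val=8556, then (j=1), then val=8557, then (i=4), then val=787244, then (j=0), then val=787244, then (j=1), then val=787245, then returns 1540. revised: tmp=-70, then res=1, then acc=-22, then (i=2), then res=5, then (i=3), then res=9, then val=1, then (i=2), then val=92, then (j=0), then val=92, then (j=1), then val=93, then (i=3), then val=8556, then (j=0), then val=8556, then (j=1), then val=8557, then (i=4), then val=787244, then (j=0), then val=787244, then (j=1), then val=787245, then returns 1540. Both give 1540.
Every one of the 180 inputs gives matching results.
verdict: equivalent


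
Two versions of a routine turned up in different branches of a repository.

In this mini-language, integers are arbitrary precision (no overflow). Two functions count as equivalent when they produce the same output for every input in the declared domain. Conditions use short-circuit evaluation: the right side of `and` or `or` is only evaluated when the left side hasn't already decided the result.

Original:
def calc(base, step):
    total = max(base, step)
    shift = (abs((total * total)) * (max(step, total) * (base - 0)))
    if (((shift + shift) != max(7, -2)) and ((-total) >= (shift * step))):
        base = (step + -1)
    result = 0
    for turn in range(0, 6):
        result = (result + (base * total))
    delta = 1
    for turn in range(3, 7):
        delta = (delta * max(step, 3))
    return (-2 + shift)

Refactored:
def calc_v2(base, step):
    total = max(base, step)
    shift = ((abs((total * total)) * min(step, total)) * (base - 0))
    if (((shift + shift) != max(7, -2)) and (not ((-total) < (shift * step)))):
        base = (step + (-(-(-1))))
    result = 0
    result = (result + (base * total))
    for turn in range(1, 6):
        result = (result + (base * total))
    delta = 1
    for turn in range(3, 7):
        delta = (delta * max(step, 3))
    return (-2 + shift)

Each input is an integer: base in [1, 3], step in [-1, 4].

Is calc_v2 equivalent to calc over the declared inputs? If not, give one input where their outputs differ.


On input base=1, step=-1, calc returns -1 while calc_v2 returns -3.
verdict: not equivalent; witness: base=1, step=-1


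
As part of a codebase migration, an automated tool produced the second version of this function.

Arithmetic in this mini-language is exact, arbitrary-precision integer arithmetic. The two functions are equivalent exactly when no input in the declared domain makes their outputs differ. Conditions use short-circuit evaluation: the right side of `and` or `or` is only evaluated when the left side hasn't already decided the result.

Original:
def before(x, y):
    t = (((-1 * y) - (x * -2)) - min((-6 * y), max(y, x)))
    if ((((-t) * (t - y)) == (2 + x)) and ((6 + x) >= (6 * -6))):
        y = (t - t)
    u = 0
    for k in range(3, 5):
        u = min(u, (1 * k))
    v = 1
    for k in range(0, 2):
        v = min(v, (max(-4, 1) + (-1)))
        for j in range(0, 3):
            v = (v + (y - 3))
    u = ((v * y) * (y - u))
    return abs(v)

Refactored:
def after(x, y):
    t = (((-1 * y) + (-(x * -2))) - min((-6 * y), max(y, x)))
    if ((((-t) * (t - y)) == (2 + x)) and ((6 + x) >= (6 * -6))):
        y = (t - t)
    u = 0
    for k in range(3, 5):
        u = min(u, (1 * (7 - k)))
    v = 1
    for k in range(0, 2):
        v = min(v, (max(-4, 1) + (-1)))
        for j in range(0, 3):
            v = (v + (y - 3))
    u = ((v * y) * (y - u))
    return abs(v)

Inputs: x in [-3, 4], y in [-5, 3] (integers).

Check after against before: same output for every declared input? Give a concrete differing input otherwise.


The two versions differ — the changes include arithmetic usage differs; and constant usage differs.
Tracing x=4, y=3: before: t=23, then ((((-t) * (t - y)) == (2 + x)) and ((6 + x) >= (6 * -6))) is false, then u=0, then (k=3), then u=0, then (k=4), then u=0, then v=1, then (k=0), then v=0, then (j=0), then v=0, then (j=1), then v=0, then (j=2), then v=0, then (k=1), then v=0, then (j=0), then v=0, then (j=1), then v=0, then (j=2), then v=0, then u=0, then returns 0 | after: t=23, then ((((-t) * (t - y)) == (2 + x)) and ((6 + x) >= (6 * -6))) is false, then u=0, then (k=3), then u=0, then (k=4), then u=0, then v=1, then (k=0), then v=0, then (j=0), then v=0, then (j=1), then v=0, then (j=2), then v=0, then (k=1), then v=0, then (j=0), then v=0, then (j=1), then v=0, then (j=2), then v=0, then u=0, then returns 0 — matching result 0.
Across all 72 domain points the two functions coincide.
verdict: equivalent


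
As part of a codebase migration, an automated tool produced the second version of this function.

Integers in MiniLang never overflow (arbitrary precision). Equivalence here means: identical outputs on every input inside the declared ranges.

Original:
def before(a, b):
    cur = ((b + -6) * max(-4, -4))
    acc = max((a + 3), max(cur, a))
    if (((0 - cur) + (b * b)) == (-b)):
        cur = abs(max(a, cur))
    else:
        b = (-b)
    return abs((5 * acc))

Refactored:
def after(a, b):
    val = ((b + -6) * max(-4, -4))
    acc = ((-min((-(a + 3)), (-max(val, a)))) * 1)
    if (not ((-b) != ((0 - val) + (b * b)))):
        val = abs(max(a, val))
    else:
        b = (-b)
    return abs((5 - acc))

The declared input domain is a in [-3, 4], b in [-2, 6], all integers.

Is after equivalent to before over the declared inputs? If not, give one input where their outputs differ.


a=-3, b=-2 yields 160 from before but 27 from after.
verdict: not equivalent; witness: a=-3, b=-2


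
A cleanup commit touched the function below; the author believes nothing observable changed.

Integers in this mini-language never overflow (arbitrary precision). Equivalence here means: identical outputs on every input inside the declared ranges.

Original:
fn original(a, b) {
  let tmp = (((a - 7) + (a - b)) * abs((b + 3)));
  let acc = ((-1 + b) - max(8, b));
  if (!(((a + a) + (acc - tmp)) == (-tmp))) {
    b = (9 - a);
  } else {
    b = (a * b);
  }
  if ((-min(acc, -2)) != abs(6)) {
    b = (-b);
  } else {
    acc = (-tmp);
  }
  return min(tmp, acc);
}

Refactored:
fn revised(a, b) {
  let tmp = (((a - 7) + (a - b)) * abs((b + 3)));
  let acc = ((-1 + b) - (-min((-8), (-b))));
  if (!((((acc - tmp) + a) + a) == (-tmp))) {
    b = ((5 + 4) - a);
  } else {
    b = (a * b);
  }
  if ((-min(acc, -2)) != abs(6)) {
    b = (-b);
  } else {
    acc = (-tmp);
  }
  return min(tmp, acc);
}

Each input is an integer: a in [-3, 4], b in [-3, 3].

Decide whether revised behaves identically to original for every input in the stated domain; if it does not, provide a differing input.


Equivalent — the differences include arithmetic usage differs; min/max/abs usage differs; constant usage differs, yet no declared input distinguishes the two.
As a probe, take a=-2, b=3: original runs tmp=-84, then acc=-6, then (!(((a + a) + (acc - tmp)) == (-tmp))) is true, then b=11, then ((-min(acc, -2)) != abs(6)) is false, then acc=84, then returns -84; revised runs tmp=-84, then acc=-6, then (!((((acc - tmp) + a) + a) == (-tmp))) is true, then b=11, then ((-min(acc, -2)) != abs(6)) is false, then acc=84, then returns -84; both end at -84.
An exhaustive pass over the 56 declared inputs shows identical outputs.
verdict: equivalent


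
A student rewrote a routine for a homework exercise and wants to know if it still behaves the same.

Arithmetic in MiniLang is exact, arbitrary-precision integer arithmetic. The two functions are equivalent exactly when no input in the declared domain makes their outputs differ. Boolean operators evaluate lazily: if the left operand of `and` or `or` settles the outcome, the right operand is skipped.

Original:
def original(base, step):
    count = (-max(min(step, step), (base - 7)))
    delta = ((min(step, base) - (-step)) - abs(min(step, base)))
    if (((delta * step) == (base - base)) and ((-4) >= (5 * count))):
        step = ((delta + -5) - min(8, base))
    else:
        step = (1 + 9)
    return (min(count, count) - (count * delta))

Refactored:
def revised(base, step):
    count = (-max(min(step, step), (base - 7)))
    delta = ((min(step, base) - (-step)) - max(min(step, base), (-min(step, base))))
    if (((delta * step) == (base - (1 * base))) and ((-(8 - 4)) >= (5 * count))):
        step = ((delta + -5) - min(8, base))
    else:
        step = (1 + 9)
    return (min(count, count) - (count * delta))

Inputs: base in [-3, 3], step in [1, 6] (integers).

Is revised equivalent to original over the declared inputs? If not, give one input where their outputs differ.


Reading the diff, among the changes: constant usage differs, and arithmetic usage differs, and min/max/abs usage differs.
As a probe, take base=0, step=6: original runs count=-6, then delta=6, then (((delta * step) == (base - base)) and ((-4) >= (5 * count))) is false, then step=10, then returns 30; revised runs count=-6, then delta=6, then (((delta * step) == (base - (1 * base))) and ((-(8 - 4)) >= (5 * count))) is false, then step=10, then returns 30; both end at 30.
An exhaustive pass over the 42 declared inputs shows identical outputs.
verdict: equivalent


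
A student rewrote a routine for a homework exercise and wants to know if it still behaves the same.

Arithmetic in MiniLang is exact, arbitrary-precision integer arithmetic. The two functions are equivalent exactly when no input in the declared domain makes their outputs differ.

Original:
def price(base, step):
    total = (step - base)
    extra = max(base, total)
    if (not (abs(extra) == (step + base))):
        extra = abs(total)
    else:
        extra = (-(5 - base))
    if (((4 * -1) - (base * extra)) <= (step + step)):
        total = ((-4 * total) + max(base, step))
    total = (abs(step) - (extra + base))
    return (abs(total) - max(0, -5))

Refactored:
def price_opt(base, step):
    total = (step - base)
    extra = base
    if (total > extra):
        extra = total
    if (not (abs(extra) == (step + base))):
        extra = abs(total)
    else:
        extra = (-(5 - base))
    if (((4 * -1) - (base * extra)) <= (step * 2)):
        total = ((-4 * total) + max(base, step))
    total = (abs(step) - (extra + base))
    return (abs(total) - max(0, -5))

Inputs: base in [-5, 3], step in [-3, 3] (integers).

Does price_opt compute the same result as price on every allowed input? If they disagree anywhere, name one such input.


Comparing the listings, the differences include: constant usage differs, statement counts differ, branching structure differs, min/max/abs usage differs, arithmetic usage differs, comparison usage differs.
Spot check at base=-2, step=3 — price: total := 5 | extra := 5 | (not (abs(extra) == (step + base))): true | extra := 5 | (((4 * -1) - (base * extra)) <= (step + step)): true | total := -17 | total := 0 | result 0. price_opt: total := 5 | extra := -2 | (total > extra): true | extra := 5 | (not (abs(extra) == (step + base))): true | extra := 5 | (((4 * -1) - (base * extra)) <= (step * 2)): true | total := -17 | total := 0 | result 0. Both give 0.
Sweeping the whole domain (63 inputs) finds no disagreement.
verdict: equivalent


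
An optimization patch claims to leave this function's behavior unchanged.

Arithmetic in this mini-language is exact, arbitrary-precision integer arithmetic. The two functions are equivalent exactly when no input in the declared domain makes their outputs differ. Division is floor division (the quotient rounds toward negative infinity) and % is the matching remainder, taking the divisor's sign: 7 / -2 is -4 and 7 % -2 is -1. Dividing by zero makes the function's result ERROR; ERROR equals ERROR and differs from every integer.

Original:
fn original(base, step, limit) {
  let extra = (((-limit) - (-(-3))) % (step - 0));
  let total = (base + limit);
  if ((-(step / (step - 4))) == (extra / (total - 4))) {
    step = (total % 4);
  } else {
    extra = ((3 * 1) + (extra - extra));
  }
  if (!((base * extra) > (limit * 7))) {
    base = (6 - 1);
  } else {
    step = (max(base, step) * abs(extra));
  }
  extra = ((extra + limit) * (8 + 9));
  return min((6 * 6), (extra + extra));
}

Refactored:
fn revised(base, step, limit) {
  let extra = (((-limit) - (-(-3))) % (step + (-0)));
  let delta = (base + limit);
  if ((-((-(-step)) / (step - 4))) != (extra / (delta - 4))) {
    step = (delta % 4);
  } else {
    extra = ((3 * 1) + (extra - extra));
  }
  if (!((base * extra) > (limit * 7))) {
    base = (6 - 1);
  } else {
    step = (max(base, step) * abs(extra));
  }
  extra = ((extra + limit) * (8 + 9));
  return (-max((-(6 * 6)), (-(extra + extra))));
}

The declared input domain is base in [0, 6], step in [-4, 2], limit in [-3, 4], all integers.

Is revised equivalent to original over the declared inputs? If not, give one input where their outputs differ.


The rewrite breaks on base=0, step=-4, limit=-3, where the results are -102 and 0.
original: extra becomes 0; next total becomes -3; next ((-(step / (step - 4))) == (extra / (total - 4))) evaluates to true; next step becomes 1; next (!((base * extra) > (limit * 7))) evaluates to false; next step becomes 0; next extra becomes -51; next final value -102
revised: extra becomes 0; next delta becomes -3; next ((-((-(-step)) / (step - 4))) != (extra / (delta - 4))) evaluates to false; next extra becomes 3; next (!((base * extra) > (limit * 7))) evaluates to false; next step becomes 0; next extra becomes 0; next final value 0
verdict: not equivalent; witness: base=0, step=-4, limit=-3
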